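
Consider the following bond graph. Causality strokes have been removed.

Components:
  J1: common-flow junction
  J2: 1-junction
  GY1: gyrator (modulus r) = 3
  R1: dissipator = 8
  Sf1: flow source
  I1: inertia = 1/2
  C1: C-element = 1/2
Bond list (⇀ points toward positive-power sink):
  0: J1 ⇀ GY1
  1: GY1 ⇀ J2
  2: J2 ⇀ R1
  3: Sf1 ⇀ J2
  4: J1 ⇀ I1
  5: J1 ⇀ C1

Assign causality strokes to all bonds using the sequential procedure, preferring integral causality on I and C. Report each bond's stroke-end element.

#0 stroke at J1
#1 stroke at J2
#2 stroke at J2
#3 stroke at Sf1
#4 stroke at I1
#5 stroke at J1

#3 stroke at Sf1  (Sf1 fixes flow; stroke at Sf1)
#1 stroke at J2  (1-jn J2 has f-setter on 3)
#2 stroke at J2  (1-jn J2 has f-setter on 3)
#0 stroke at J1  (GY GY1: same side as bond 1)
#4 stroke at I1  (I1 integral (f out))
#5 stroke at J1  (common-f at J1 fixed by 4)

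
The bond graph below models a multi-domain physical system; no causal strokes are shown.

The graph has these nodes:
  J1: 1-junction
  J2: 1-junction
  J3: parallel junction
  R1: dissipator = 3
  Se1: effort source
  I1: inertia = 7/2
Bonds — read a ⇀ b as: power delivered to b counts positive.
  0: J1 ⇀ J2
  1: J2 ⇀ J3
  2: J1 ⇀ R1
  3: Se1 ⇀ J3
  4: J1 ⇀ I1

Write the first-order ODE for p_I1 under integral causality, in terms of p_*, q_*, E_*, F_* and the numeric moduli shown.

b3 stroke at J3  (Se1 fixes effort; stroke away)
b1 stroke at J2  (common-e at J3 fixed by 3)
b0 stroke at J1  (closing 1-jn rule on J2)
b4 stroke at I1  (prefer integral on I1)
b2 stroke at J1  (J1: bond 4 brought flow, rest push out)

dp_I1/dt = -E_Se1 - 6*p_I1/7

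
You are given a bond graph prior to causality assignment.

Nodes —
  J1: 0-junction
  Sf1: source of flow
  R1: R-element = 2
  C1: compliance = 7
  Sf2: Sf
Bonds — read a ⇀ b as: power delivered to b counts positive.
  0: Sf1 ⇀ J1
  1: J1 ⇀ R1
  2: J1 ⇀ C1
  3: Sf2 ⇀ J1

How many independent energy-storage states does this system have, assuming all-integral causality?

bond 0 stroke→Sf1  (Sf1: flow source, stroke at near end)
bond 3 stroke→Sf2  (source Sf2 imposes f)
bond 2 stroke→J1  (C1: C, integral causality)
bond 1 stroke→R1  (J1 effort already set via bond 2)

1  (C1 all integral)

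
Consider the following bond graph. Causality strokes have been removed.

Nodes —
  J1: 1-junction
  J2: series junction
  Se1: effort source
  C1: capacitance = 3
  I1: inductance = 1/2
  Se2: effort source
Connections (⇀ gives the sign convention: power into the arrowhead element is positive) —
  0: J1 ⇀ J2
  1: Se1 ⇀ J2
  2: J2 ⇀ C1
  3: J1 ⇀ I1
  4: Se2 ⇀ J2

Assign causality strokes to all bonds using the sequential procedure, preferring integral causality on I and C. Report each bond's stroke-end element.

β1 stroke at J2  (source Se1 imposes e)
β4 stroke at J2  (Se2 (Se) sets effort on bond)
β2 stroke at J2  (C1: C, integral causality)
β0 stroke at J1  (only one flow-in slot at J2)
β3 stroke at I1  (J1: last free bond brings flow in)

b0 stroke at J1
b1 stroke at J2
b2 stroke at J2
b3 stroke at I1
b4 stroke at J2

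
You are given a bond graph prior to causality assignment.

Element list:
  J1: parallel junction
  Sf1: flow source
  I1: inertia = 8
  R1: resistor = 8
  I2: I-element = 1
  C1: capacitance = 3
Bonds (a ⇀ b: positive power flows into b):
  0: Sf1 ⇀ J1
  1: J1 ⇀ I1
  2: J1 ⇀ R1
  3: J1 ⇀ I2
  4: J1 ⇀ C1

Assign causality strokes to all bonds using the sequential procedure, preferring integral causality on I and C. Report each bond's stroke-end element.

bond 0 |Sf1  (Sf1 fixes flow; stroke at Sf1)
bond 1 |I1  (I1 outputs flow p/I1)
bond 3 |I2  (I2: I, integral causality)
bond 4 |J1  (C1 integral (e out))
bond 2 |R1  (common-e at J1 fixed by 4)

#0 stroke→Sf1
#1 stroke→I1
#2 stroke→R1
#3 stroke→I2
#4 stroke→J1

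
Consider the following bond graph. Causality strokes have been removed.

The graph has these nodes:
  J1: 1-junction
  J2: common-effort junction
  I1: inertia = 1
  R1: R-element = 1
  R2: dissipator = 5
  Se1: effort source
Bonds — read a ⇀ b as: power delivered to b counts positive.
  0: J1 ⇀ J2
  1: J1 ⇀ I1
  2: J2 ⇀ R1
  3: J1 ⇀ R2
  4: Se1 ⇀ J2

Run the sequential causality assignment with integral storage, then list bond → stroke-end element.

#4 stroke→J2  (Se1 fixes effort; stroke away)
#0 stroke→J1  (common-e at J2 fixed by 4)
#2 stroke→R1  (0-jn J2 has e-setter on 4)
#1 stroke→I1  (I1 outputs flow p/I1)
#3 stroke→J1  (1-jn J1 has f-setter on 1)

b0 |J1
b1 |I1
b2 |R1
b3 |J1
b4 |J2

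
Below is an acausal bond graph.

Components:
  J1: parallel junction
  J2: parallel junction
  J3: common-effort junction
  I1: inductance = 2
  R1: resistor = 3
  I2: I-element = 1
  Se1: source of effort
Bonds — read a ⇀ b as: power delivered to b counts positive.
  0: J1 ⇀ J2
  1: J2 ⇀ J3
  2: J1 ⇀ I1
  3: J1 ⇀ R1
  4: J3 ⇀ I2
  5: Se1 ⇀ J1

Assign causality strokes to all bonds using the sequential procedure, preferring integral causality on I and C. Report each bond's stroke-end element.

β0 stroke→J2
β1 stroke→J3
β2 stroke→I1
β3 stroke→R1
β4 stroke→I2
β5 stroke→J1

bond 5 →J1  (Se1: effort source, stroke at far end)
bond 0 →J2  (J1: bond 5 brought effort, rest push out)
bond 2 →I1  (0-jn J1 has e-setter on 5)
bond 3 →R1  (J1 effort already set via bond 5)
bond 1 →J3  (J2: bond 0 brought effort, rest push out)
bond 4 →I2  (J3 effort already set via bond 1)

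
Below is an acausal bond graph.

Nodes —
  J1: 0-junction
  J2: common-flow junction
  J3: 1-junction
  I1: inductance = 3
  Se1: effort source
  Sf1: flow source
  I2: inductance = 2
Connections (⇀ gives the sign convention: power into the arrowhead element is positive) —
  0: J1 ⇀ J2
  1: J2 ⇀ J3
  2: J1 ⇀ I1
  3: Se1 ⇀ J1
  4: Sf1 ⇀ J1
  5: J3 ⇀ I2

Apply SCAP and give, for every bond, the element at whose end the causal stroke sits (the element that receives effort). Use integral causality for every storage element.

b0 |J2
b1 |J3
b2 |I1
b3 |J1
b4 |Sf1
b5 |I2

b3 →J1  (Se1 fixes effort; stroke away)
b4 →Sf1  (Sf1: flow source, stroke at near end)
b0 →J2  (common-e at J1 fixed by 3)
b2 →I1  (J1: bond 3 brought effort, rest push out)
b1 →J3  (only one flow-in slot at J2)
b5 →I2  (J3 needs exactly one f-in)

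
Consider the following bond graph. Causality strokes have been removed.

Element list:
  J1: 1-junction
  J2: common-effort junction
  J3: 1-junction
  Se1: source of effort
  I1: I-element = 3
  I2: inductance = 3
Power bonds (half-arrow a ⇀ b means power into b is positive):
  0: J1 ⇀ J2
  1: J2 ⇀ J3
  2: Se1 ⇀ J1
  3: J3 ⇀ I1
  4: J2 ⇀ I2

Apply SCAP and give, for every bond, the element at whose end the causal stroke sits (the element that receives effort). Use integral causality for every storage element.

b0 stroke→J2
b1 stroke→J3
b2 stroke→J1
b3 stroke→I1
b4 stroke→I2

#2 stroke→J1  (source Se1 imposes e)
#0 stroke→J2  (J1: last free bond brings flow in)
#1 stroke→J3  (common-e at J2 fixed by 0)
#4 stroke→I2  (0-jn J2 has e-setter on 0)
#3 stroke→I1  (closing 1-jn rule on J3)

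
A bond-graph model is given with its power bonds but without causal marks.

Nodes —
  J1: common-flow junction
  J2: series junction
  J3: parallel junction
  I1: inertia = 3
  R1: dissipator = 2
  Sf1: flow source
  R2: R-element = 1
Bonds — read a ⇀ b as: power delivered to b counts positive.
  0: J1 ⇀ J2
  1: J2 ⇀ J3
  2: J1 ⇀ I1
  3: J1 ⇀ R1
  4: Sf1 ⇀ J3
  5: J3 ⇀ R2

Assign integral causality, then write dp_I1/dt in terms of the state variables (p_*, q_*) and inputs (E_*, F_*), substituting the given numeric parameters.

dp_I1/dt = -F_Sf1 - p_I1

bond 4 stroke→Sf1  (source Sf1 imposes f)
bond 2 stroke→I1  (I1: I, integral causality)
bond 0 stroke→J1  (J1 flow already set via bond 2)
bond 3 stroke→J1  (1-jn J1 has f-setter on 2)
bond 1 stroke→J2  (J2 flow already set via bond 0)
bond 5 stroke→J3  (closing 0-jn rule on J3)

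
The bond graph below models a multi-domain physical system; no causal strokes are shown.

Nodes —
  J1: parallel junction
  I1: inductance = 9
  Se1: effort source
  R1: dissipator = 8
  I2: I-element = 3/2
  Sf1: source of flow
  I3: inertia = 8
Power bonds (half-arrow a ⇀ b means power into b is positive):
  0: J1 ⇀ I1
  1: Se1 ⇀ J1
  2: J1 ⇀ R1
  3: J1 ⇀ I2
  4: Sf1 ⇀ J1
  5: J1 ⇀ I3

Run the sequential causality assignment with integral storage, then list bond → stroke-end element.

#1 →J1  (source Se1 imposes e)
#4 →Sf1  (Sf1 (Sf) sets flow on bond)
#0 →I1  (J1 effort already set via bond 1)
#2 →R1  (J1 effort already set via bond 1)
#3 →I2  (0-jn J1 has e-setter on 1)
#5 →I3  (common-e at J1 fixed by 1)

β0 |I1
β1 |J1
β2 |R1
β3 |I2
β4 |Sf1
β5 |I3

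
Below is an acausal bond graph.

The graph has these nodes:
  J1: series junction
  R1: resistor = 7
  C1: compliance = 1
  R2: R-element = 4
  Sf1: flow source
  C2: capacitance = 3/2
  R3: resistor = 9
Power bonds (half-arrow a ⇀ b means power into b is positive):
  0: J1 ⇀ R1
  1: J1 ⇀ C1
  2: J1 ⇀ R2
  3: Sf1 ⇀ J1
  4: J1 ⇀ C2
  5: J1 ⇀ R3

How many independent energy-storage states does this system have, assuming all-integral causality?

#3 stroke→Sf1  (Sf1 (Sf) sets flow on bond)
#0 stroke→J1  (1-jn J1 has f-setter on 3)
#1 stroke→J1  (J1: bond 3 brought flow, rest push out)
#2 stroke→J1  (J1: bond 3 brought flow, rest push out)
#4 stroke→J1  (common-f at J1 fixed by 3)
#5 stroke→J1  (J1: bond 3 brought flow, rest push out)

2  (C1, C2 all integral)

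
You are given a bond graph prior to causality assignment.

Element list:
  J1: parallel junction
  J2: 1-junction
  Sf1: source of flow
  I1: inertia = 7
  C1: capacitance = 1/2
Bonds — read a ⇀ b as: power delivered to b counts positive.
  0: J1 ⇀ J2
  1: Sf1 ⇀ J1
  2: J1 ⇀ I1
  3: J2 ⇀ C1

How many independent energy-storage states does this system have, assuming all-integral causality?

bond 1 →Sf1  (source Sf1 imposes f)
bond 2 →I1  (I1 integral (f out))
bond 0 →J1  (closing 0-jn rule on J1)
bond 3 →J2  (1-jn J2 has f-setter on 0)

2  (C1, I1 all integral)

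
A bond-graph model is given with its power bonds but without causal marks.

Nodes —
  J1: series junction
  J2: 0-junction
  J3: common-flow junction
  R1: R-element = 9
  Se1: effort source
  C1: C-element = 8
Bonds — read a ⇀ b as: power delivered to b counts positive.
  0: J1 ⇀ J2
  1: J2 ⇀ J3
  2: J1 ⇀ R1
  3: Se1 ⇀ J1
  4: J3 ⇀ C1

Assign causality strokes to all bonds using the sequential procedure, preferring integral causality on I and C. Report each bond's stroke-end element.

bond 3 →J1  (source Se1 imposes e)
bond 4 →J3  (C1: C, integral causality)
bond 1 →J2  (only one flow-in slot at J3)
bond 0 →J1  (0-jn J2 has e-setter on 1)
bond 2 →R1  (closing 1-jn rule on J1)

bond 0 →J1
bond 1 →J2
bond 2 →R1
bond 3 →J1
bond 4 →J3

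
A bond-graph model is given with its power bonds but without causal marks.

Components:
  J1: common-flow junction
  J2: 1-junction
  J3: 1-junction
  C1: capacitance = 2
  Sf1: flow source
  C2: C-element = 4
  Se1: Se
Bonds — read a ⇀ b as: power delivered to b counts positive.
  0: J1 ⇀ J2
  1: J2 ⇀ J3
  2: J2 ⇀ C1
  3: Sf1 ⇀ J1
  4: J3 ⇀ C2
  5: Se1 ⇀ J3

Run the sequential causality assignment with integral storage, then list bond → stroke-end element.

#0 |J1
#1 |J2
#2 |J2
#3 |Sf1
#4 |J3
#5 |J3

β3 →Sf1  (Sf1 (Sf) sets flow on bond)
β5 →J3  (Se1 fixes effort; stroke away)
β0 →J1  (common-f at J1 fixed by 3)
β1 →J2  (J2 flow already set via bond 0)
β2 →J2  (J2: bond 0 brought flow, rest push out)
β4 →J3  (J3: bond 1 brought flow, rest push out)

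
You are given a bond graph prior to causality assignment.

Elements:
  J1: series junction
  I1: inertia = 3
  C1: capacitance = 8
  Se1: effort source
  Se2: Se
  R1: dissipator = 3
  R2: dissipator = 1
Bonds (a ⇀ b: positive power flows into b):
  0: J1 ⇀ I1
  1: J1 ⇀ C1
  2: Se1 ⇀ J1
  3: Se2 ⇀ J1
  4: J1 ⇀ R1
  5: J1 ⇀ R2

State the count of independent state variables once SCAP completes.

2  (C1, I1 all integral)

bond 2 stroke at J1  (Se1: effort source, stroke at far end)
bond 3 stroke at J1  (Se2 (Se) sets effort on bond)
bond 0 stroke at I1  (I1 integral (f out))
bond 1 stroke at J1  (common-f at J1 fixed by 0)
bond 4 stroke at J1  (J1: bond 0 brought flow, rest push out)
bond 5 stroke at J1  (1-jn J1 has f-setter on 0)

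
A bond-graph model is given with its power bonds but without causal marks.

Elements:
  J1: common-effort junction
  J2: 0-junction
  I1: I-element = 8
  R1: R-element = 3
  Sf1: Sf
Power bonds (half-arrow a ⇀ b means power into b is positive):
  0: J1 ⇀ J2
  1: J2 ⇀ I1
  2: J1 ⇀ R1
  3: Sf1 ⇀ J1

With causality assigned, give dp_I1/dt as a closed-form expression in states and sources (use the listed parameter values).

dp_I1/dt = 3*F_Sf1 - 3*p_I1/8

β3 →Sf1  (Sf1 fixes flow; stroke at Sf1)
β1 →I1  (I1 outputs flow p/I1)
β0 →J2  (J2 needs exactly one e-in)
β2 →J1  (J1: last free bond brings effort in)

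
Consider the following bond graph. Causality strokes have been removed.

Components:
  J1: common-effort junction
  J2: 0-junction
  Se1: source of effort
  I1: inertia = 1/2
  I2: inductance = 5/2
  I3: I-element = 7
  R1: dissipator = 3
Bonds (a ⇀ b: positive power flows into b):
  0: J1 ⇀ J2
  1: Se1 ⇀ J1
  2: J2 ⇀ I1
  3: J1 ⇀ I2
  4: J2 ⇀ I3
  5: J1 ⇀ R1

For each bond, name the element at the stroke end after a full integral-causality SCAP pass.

bond 1 stroke→J1  (Se1 (Se) sets effort on bond)
bond 0 stroke→J2  (J1 effort already set via bond 1)
bond 3 stroke→I2  (common-e at J1 fixed by 1)
bond 5 stroke→R1  (common-e at J1 fixed by 1)
bond 2 stroke→I1  (J2: bond 0 brought effort, rest push out)
bond 4 stroke→I3  (0-jn J2 has e-setter on 0)

b0 →J2
b1 →J1
b2 →I1
b3 →I2
b4 →I3
b5 →R1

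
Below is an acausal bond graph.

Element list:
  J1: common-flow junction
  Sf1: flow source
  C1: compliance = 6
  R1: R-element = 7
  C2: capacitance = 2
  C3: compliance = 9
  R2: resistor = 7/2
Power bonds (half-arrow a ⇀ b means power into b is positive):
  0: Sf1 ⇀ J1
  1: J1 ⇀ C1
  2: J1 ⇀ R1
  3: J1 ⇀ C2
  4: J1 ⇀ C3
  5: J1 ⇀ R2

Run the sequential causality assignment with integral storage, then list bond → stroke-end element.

bond 0 stroke at Sf1  (Sf1 fixes flow; stroke at Sf1)
bond 1 stroke at J1  (1-jn J1 has f-setter on 0)
bond 2 stroke at J1  (J1 flow already set via bond 0)
bond 3 stroke at J1  (J1: bond 0 brought flow, rest push out)
bond 4 stroke at J1  (J1 flow already set via bond 0)
bond 5 stroke at J1  (1-jn J1 has f-setter on 0)

b0 stroke→Sf1
b1 stroke→J1
b2 stroke→J1
b3 stroke→J1
b4 stroke→J1
b5 stroke→J1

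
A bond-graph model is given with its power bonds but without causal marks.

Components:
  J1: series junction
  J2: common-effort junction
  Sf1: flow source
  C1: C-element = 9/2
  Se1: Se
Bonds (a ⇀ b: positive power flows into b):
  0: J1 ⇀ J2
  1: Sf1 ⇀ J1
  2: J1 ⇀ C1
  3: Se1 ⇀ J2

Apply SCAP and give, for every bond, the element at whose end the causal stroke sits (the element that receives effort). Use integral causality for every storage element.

bond 0 →J1
bond 1 →Sf1
bond 2 →J1
bond 3 →J2

β1 stroke at Sf1  (source Sf1 imposes f)
β3 stroke at J2  (Se1 (Se) sets effort on bond)
β0 stroke at J1  (J1 flow already set via bond 1)
β2 stroke at J1  (J1 flow already set via bond 1)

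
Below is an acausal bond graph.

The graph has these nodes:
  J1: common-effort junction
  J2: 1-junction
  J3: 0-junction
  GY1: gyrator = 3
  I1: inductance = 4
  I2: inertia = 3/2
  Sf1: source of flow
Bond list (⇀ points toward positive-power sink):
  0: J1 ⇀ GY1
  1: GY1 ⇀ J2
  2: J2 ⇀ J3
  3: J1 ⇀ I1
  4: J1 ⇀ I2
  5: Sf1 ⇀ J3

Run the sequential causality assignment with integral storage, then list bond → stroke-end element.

β5 stroke at Sf1  (Sf1 (Sf) sets flow on bond)
β2 stroke at J3  (J3: last free bond brings effort in)
β1 stroke at J2  (common-f at J2 fixed by 2)
β0 stroke at J1  (through GY1, causality inverts; strokes same side of GY1)
β3 stroke at I1  (J1 effort already set via bond 0)
β4 stroke at I2  (J1: bond 0 brought effort, rest push out)

β0 →J1
β1 →J2
β2 →J3
β3 →I1
β4 →I2
β5 →Sf1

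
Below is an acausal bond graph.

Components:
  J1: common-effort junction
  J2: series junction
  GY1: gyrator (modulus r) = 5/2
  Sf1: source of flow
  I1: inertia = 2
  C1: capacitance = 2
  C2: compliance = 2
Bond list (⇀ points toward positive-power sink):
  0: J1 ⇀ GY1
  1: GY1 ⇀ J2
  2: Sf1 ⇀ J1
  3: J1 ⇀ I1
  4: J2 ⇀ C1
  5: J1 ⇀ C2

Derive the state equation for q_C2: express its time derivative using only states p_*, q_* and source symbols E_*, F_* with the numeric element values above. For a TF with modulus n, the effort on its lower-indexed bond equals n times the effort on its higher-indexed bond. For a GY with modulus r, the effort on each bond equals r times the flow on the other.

dq_C2/dt = F_Sf1 - p_I1/2 - q_C1/5

#2 stroke→Sf1  (source Sf1 imposes f)
#3 stroke→I1  (I1 outputs flow p/I1)
#4 stroke→J2  (C1: C, integral causality)
#1 stroke→GY1  (J2: last free bond brings flow in)
#0 stroke→GY1  (GY GY1: same side as bond 1)
#5 stroke→J1  (J1 needs exactly one e-in)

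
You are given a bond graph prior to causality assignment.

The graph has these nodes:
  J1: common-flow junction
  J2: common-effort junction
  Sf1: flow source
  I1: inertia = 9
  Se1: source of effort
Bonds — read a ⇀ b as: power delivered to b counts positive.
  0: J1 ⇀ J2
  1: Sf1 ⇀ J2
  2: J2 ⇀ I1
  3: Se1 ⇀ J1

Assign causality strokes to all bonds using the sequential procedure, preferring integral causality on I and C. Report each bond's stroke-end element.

#1 stroke→Sf1  (Sf1 fixes flow; stroke at Sf1)
#3 stroke→J1  (source Se1 imposes e)
#0 stroke→J2  (only one flow-in slot at J1)
#2 stroke→I1  (common-e at J2 fixed by 0)

β0 |J2
β1 |Sf1
β2 |I1
β3 |J1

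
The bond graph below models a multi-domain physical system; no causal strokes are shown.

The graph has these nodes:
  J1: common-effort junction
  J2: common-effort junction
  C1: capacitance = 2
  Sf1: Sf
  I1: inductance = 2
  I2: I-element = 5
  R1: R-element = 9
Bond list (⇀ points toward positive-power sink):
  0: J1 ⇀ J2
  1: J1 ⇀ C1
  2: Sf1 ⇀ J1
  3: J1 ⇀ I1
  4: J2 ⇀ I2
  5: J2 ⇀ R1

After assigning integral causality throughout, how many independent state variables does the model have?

#2 stroke→Sf1  (source Sf1 imposes f)
#1 stroke→J1  (C1 outputs effort q/C1)
#0 stroke→J2  (J1 effort already set via bond 1)
#3 stroke→I1  (J1: bond 1 brought effort, rest push out)
#4 stroke→I2  (J2 effort already set via bond 0)
#5 stroke→R1  (0-jn J2 has e-setter on 0)

3  (C1, I1, I2 all integral)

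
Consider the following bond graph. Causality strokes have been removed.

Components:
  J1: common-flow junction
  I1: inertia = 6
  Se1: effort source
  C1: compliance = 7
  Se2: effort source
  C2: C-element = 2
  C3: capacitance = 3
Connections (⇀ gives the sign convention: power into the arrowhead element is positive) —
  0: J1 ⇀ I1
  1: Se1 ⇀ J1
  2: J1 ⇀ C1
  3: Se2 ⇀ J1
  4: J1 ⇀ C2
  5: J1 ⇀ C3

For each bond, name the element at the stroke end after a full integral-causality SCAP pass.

β0 →I1
β1 →J1
β2 →J1
β3 →J1
β4 →J1
β5 →J1

b1 |J1  (Se1: effort source, stroke at far end)
b3 |J1  (Se2 (Se) sets effort on bond)
b0 |I1  (prefer integral on I1)
b2 |J1  (J1: bond 0 brought flow, rest push out)
b4 |J1  (common-f at J1 fixed by 0)
b5 |J1  (J1: bond 0 brought flow, rest push out)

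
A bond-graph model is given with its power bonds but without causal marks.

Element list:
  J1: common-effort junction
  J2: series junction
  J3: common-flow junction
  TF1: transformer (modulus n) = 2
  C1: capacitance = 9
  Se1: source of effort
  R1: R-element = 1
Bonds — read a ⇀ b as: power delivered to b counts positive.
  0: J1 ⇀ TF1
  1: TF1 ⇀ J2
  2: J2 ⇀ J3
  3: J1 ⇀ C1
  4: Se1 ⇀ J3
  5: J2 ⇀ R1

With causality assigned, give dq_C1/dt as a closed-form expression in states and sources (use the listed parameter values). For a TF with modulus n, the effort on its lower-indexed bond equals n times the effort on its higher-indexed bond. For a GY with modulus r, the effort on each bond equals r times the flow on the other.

dq_C1/dt = -E_Se1/2 - q_C1/36

bond 4 stroke at J3  (Se1 fixes effort; stroke away)
bond 2 stroke at J2  (closing 1-jn rule on J3)
bond 3 stroke at J1  (C1 integral (e out))
bond 0 stroke at TF1  (common-e at J1 fixed by 3)
bond 1 stroke at J2  (TF1: transformer flips bond 0)
bond 5 stroke at R1  (J2: last free bond brings flow in)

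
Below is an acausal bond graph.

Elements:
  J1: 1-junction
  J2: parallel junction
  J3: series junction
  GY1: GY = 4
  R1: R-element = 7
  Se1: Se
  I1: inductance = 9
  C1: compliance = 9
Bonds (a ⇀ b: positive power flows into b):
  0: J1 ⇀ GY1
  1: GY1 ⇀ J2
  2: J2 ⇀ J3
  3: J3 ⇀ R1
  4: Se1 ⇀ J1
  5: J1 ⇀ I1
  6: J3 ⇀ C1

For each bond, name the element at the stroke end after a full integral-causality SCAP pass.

bond 0 |J1
bond 1 |J2
bond 2 |J3
bond 3 |R1
bond 4 |J1
bond 5 |I1
bond 6 |J3

#4 stroke at J1  (Se1: effort source, stroke at far end)
#5 stroke at I1  (I1 integral (f out))
#0 stroke at J1  (1-jn J1 has f-setter on 5)
#1 stroke at J2  (GY GY1: same side as bond 0)
#2 stroke at J3  (J2 effort already set via bond 1)
#6 stroke at J3  (C1: C, integral causality)
#3 stroke at R1  (J3 needs exactly one f-in)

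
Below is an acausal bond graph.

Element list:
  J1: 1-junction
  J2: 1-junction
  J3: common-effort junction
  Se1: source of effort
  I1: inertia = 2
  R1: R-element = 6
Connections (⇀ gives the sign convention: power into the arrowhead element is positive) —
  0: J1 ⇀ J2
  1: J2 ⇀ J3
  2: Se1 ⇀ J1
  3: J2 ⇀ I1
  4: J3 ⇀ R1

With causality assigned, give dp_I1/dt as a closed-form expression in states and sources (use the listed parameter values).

#2 →J1  (Se1 (Se) sets effort on bond)
#0 →J2  (J1: last free bond brings flow in)
#3 →I1  (I1: I, integral causality)
#1 →J2  (J2 flow already set via bond 3)
#4 →J3  (J3: last free bond brings effort in)

dp_I1/dt = E_Se1 - 3*p_I1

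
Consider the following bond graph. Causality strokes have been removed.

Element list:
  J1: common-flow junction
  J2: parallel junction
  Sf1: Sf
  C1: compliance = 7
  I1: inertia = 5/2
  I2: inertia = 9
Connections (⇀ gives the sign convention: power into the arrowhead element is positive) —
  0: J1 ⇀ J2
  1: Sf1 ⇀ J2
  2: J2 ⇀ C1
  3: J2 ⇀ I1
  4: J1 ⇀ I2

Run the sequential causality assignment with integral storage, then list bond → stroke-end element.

bond 0 →J1
bond 1 →Sf1
bond 2 →J2
bond 3 →I1
bond 4 →I2

bond 1 |Sf1  (source Sf1 imposes f)
bond 2 |J2  (C1 integral (e out))
bond 0 |J1  (common-e at J2 fixed by 2)
bond 3 |I1  (J2: bond 2 brought effort, rest push out)
bond 4 |I2  (J1 needs exactly one f-in)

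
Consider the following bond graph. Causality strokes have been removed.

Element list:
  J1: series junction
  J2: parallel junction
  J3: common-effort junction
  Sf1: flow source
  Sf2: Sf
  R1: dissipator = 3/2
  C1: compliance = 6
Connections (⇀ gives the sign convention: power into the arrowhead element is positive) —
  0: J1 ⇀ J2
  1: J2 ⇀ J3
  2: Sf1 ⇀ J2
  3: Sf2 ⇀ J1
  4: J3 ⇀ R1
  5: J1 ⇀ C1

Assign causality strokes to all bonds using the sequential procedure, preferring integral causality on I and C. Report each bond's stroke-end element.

β0 stroke at J1
β1 stroke at J2
β2 stroke at Sf1
β3 stroke at Sf2
β4 stroke at J3
β5 stroke at J1

bond 2 |Sf1  (Sf1 fixes flow; stroke at Sf1)
bond 3 |Sf2  (source Sf2 imposes f)
bond 0 |J1  (J1 flow already set via bond 3)
bond 5 |J1  (J1 flow already set via bond 3)
bond 1 |J2  (closing 0-jn rule on J2)
bond 4 |J3  (J3 needs exactly one e-in)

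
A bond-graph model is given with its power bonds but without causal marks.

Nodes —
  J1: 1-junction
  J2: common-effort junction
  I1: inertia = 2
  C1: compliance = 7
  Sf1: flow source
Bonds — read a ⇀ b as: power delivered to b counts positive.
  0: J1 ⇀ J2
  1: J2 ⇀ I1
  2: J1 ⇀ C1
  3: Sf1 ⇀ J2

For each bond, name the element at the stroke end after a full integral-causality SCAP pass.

β0 →J2
β1 →I1
β2 →J1
β3 →Sf1

#3 stroke at Sf1  (Sf1 fixes flow; stroke at Sf1)
#1 stroke at I1  (I1 integral (f out))
#0 stroke at J2  (closing 0-jn rule on J2)
#2 stroke at J1  (J1 flow already set via bond 0)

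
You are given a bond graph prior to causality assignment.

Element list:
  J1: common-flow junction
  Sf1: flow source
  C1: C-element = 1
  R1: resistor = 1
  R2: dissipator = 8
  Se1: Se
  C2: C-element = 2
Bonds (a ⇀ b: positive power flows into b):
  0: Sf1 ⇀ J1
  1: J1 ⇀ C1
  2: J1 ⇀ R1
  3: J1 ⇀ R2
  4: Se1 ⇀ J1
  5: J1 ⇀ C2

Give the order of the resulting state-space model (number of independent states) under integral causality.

β0 stroke→Sf1  (Sf1 fixes flow; stroke at Sf1)
β4 stroke→J1  (Se1: effort source, stroke at far end)
β1 stroke→J1  (J1 flow already set via bond 0)
β2 stroke→J1  (J1: bond 0 brought flow, rest push out)
β3 stroke→J1  (common-f at J1 fixed by 0)
β5 stroke→J1  (common-f at J1 fixed by 0)

2  (C1, C2 all integral)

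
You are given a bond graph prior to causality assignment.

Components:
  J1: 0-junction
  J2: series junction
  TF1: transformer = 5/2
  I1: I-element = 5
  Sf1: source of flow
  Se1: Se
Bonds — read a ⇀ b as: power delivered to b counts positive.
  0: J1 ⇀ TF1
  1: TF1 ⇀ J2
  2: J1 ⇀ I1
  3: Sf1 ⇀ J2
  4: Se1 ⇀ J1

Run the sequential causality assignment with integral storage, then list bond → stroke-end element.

b3 stroke at Sf1  (Sf1 (Sf) sets flow on bond)
b4 stroke at J1  (Se1 fixes effort; stroke away)
b0 stroke at TF1  (common-e at J1 fixed by 4)
b2 stroke at I1  (common-e at J1 fixed by 4)
b1 stroke at J2  (common-f at J2 fixed by 3)

bond 0 |TF1
bond 1 |J2
bond 2 |I1
bond 3 |Sf1
bond 4 |J1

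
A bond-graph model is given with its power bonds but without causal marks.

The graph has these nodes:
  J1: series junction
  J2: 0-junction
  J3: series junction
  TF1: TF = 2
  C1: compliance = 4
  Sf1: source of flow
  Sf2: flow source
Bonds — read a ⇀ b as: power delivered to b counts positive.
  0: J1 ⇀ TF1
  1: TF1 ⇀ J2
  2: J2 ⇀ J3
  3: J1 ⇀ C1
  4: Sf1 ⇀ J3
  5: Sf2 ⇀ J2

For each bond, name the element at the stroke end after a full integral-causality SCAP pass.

bond 4 |Sf1  (source Sf1 imposes f)
bond 5 |Sf2  (Sf2 fixes flow; stroke at Sf2)
bond 2 |J3  (common-f at J3 fixed by 4)
bond 1 |J2  (J2 needs exactly one e-in)
bond 0 |TF1  (TF1 one-in-one-out from 1)
bond 3 |J1  (1-jn J1 has f-setter on 0)

b0 stroke at TF1
b1 stroke at J2
b2 stroke at J3
b3 stroke at J1
b4 stroke at Sf1
b5 stroke at Sf2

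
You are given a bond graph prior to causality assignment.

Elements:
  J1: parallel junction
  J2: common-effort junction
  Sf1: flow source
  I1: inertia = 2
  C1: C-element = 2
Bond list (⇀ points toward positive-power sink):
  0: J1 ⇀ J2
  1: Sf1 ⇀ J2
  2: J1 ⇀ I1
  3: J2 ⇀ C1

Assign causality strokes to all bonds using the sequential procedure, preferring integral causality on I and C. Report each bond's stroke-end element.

β1 stroke→Sf1  (Sf1 fixes flow; stroke at Sf1)
β2 stroke→I1  (prefer integral on I1)
β0 stroke→J1  (only one effort-in slot at J1)
β3 stroke→J2  (J2: last free bond brings effort in)

bond 0 stroke at J1
bond 1 stroke at Sf1
bond 2 stroke at I1
bond 3 stroke at J2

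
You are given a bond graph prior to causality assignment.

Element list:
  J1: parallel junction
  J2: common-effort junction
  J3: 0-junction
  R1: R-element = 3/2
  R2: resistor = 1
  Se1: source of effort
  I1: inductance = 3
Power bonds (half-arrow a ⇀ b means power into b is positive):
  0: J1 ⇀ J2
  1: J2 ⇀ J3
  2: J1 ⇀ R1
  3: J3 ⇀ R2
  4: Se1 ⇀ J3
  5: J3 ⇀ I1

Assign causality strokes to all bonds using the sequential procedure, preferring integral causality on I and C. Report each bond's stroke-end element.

b4 stroke at J3  (Se1: effort source, stroke at far end)
b1 stroke at J2  (J3: bond 4 brought effort, rest push out)
b3 stroke at R2  (J3: bond 4 brought effort, rest push out)
b5 stroke at I1  (0-jn J3 has e-setter on 4)
b0 stroke at J1  (J2 effort already set via bond 1)
b2 stroke at R1  (0-jn J1 has e-setter on 0)

bond 0 |J1
bond 1 |J2
bond 2 |R1
bond 3 |R2
bond 4 |J3
bond 5 |I1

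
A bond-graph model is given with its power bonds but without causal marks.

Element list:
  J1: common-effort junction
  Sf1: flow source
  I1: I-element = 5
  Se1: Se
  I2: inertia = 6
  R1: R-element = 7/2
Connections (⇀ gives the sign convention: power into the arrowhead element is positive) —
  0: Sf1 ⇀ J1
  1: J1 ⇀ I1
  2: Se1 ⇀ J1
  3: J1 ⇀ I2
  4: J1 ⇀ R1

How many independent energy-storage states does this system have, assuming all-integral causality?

#0 →Sf1  (Sf1 fixes flow; stroke at Sf1)
#2 →J1  (Se1 (Se) sets effort on bond)
#1 →I1  (common-e at J1 fixed by 2)
#3 →I2  (common-e at J1 fixed by 2)
#4 →R1  (J1 effort already set via bond 2)

2  (I1, I2 all integral)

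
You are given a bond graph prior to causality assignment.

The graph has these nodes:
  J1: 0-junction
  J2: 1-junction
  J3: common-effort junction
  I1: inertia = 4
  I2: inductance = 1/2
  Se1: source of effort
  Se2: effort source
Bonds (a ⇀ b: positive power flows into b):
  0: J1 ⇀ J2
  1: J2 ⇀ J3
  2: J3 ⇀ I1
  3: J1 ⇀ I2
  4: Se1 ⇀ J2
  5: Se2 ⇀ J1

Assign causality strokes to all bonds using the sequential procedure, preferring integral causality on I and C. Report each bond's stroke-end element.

#4 →J2  (source Se1 imposes e)
#5 →J1  (Se2: effort source, stroke at far end)
#0 →J2  (J1 effort already set via bond 5)
#3 →I2  (J1 effort already set via bond 5)
#1 →J3  (J2: last free bond brings flow in)
#2 →I1  (common-e at J3 fixed by 1)

β0 |J2
β1 |J3
β2 |I1
β3 |I2
β4 |J2
β5 |J1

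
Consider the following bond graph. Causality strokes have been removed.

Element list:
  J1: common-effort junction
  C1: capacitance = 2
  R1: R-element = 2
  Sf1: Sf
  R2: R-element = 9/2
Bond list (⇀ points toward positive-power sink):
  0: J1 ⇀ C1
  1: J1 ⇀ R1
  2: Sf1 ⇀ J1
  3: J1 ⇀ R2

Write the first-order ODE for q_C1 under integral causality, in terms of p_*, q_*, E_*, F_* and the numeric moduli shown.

β2 →Sf1  (Sf1: flow source, stroke at near end)
β0 →J1  (prefer integral on C1)
β1 →R1  (J1 effort already set via bond 0)
β3 →R2  (common-e at J1 fixed by 0)

dq_C1/dt = F_Sf1 - 13*q_C1/36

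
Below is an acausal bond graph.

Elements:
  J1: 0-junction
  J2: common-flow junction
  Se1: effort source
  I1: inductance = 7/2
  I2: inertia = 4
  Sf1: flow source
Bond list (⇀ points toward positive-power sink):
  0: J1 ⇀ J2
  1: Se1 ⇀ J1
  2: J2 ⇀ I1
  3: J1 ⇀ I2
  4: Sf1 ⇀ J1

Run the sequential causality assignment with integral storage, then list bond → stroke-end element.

β0 →J2
β1 →J1
β2 →I1
β3 →I2
β4 →Sf1

#1 stroke at J1  (Se1 fixes effort; stroke away)
#4 stroke at Sf1  (Sf1 fixes flow; stroke at Sf1)
#0 stroke at J2  (J1 effort already set via bond 1)
#3 stroke at I2  (0-jn J1 has e-setter on 1)
#2 stroke at I1  (closing 1-jn rule on J2)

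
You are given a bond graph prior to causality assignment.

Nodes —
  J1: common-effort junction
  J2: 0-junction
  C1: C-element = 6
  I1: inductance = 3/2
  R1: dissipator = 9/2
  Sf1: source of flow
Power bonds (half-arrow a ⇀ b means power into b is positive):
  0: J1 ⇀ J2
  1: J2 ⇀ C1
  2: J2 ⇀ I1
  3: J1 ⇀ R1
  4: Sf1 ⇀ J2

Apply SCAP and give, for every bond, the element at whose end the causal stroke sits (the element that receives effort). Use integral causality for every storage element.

bond 4 stroke→Sf1  (Sf1: flow source, stroke at near end)
bond 1 stroke→J2  (prefer integral on C1)
bond 0 stroke→J1  (J2 effort already set via bond 1)
bond 2 stroke→I1  (common-e at J2 fixed by 1)
bond 3 stroke→R1  (0-jn J1 has e-setter on 0)

b0 stroke at J1
b1 stroke at J2
b2 stroke at I1
b3 stroke at R1
b4 stroke at Sf1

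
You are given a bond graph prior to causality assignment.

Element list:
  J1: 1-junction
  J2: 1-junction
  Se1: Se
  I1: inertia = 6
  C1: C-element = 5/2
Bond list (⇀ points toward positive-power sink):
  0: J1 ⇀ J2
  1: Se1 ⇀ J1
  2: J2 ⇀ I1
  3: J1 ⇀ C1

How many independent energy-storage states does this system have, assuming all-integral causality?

β1 |J1  (Se1 (Se) sets effort on bond)
β2 |I1  (I1: I, integral causality)
β0 |J2  (common-f at J2 fixed by 2)
β3 |J1  (J1: bond 0 brought flow, rest push out)

2  (C1, I1 all integral)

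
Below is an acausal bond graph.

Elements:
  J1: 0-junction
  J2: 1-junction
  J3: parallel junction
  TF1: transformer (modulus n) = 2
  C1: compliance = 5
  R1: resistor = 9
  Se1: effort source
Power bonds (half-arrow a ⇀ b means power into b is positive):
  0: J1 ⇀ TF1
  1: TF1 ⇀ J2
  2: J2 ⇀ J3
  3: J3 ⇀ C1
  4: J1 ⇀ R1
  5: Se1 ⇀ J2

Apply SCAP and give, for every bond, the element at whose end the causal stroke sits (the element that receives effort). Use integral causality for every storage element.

bond 5 stroke→J2  (Se1 (Se) sets effort on bond)
bond 3 stroke→J3  (C1 integral (e out))
bond 2 stroke→J2  (0-jn J3 has e-setter on 3)
bond 1 stroke→TF1  (closing 1-jn rule on J2)
bond 0 stroke→J1  (TF TF1: opposite of bond 1)
bond 4 stroke→R1  (common-e at J1 fixed by 0)

β0 →J1
β1 →TF1
β2 →J2
β3 →J3
β4 →R1
β5 →J2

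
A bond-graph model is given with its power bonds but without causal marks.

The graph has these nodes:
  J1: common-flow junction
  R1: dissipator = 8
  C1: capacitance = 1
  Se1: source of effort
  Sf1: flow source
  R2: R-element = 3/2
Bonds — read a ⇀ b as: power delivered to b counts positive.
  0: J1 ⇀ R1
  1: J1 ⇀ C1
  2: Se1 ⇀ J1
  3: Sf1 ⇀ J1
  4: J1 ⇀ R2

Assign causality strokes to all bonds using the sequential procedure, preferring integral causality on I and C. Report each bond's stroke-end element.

b2 →J1  (source Se1 imposes e)
b3 →Sf1  (Sf1 fixes flow; stroke at Sf1)
b0 →J1  (J1 flow already set via bond 3)
b1 →J1  (1-jn J1 has f-setter on 3)
b4 →J1  (1-jn J1 has f-setter on 3)

#0 →J1
#1 →J1
#2 →J1
#3 →Sf1
#4 →J1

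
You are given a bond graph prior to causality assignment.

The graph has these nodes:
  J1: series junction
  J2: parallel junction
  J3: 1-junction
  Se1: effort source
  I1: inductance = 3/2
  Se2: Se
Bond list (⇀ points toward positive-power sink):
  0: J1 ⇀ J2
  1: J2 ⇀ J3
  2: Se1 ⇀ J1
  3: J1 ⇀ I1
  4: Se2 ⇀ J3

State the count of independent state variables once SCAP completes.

1  (I1 all integral)

bond 2 stroke at J1  (source Se1 imposes e)
bond 4 stroke at J3  (Se2 (Se) sets effort on bond)
bond 1 stroke at J2  (closing 1-jn rule on J3)
bond 0 stroke at J1  (common-e at J2 fixed by 1)
bond 3 stroke at I1  (J1: last free bond brings flow in)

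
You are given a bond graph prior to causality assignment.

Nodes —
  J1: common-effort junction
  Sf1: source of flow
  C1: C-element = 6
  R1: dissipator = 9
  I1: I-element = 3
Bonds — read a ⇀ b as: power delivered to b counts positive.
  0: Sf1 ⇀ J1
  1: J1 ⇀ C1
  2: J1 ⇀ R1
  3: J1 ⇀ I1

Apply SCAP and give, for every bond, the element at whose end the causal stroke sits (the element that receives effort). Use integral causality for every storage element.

β0 →Sf1
β1 →J1
β2 →R1
β3 →I1

#0 |Sf1  (Sf1 fixes flow; stroke at Sf1)
#1 |J1  (C1 integral (e out))
#2 |R1  (common-e at J1 fixed by 1)
#3 |I1  (0-jn J1 has e-setter on 1)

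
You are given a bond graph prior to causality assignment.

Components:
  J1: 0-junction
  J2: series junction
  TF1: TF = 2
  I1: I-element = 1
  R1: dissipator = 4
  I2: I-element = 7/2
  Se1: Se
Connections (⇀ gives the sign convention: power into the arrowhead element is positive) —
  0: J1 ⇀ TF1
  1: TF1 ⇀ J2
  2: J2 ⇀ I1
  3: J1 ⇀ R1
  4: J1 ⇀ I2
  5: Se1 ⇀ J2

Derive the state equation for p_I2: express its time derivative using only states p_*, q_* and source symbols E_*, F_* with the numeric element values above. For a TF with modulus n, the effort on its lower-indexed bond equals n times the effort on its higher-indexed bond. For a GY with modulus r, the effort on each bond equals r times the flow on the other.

#5 stroke→J2  (source Se1 imposes e)
#2 stroke→I1  (prefer integral on I1)
#1 stroke→J2  (1-jn J2 has f-setter on 2)
#0 stroke→TF1  (TF1: transformer flips bond 1)
#4 stroke→I2  (I2 outputs flow p/I2)
#3 stroke→J1  (closing 0-jn rule on J1)

dp_I2/dt = -2*p_I1 - 8*p_I2/7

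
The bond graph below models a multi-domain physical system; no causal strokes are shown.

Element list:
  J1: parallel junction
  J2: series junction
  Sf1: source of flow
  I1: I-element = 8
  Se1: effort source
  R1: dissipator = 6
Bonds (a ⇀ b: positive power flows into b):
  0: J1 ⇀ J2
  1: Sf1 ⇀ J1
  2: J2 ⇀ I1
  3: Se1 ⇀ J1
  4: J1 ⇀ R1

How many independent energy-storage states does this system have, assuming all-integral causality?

bond 1 |Sf1  (Sf1: flow source, stroke at near end)
bond 3 |J1  (Se1 fixes effort; stroke away)
bond 0 |J2  (0-jn J1 has e-setter on 3)
bond 4 |R1  (J1: bond 3 brought effort, rest push out)
bond 2 |I1  (only one flow-in slot at J2)

1  (I1 all integral)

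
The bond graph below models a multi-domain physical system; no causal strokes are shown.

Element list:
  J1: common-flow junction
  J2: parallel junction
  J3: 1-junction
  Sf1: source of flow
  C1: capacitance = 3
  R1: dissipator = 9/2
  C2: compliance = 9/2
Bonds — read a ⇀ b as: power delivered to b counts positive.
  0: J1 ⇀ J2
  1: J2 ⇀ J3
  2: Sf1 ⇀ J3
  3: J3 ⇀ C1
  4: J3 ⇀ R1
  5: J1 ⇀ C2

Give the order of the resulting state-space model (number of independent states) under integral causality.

bond 2 →Sf1  (Sf1 fixes flow; stroke at Sf1)
bond 1 →J3  (common-f at J3 fixed by 2)
bond 3 →J3  (J3: bond 2 brought flow, rest push out)
bond 4 →J3  (J3: bond 2 brought flow, rest push out)
bond 0 →J2  (J2: last free bond brings effort in)
bond 5 →J1  (1-jn J1 has f-setter on 0)

2  (C1, C2 all integral)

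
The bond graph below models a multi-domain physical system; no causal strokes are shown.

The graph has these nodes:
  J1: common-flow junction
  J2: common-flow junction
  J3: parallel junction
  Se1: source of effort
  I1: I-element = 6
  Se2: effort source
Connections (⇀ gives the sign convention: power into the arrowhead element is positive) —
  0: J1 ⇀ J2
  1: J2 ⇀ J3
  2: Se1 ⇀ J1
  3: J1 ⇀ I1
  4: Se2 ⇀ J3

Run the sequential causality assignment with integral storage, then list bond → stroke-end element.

β2 stroke at J1  (Se1 (Se) sets effort on bond)
β4 stroke at J3  (Se2 (Se) sets effort on bond)
β1 stroke at J2  (common-e at J3 fixed by 4)
β0 stroke at J1  (closing 1-jn rule on J2)
β3 stroke at I1  (J1: last free bond brings flow in)

#0 |J1
#1 |J2
#2 |J1
#3 |I1
#4 |J3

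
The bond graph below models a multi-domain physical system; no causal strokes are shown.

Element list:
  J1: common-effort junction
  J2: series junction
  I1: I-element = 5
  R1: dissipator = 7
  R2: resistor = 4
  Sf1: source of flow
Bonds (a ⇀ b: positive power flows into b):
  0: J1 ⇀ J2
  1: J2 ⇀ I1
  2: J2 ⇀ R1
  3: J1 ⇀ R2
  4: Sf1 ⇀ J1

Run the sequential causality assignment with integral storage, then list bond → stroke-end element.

b4 |Sf1  (Sf1: flow source, stroke at near end)
b1 |I1  (I1 outputs flow p/I1)
b0 |J2  (common-f at J2 fixed by 1)
b2 |J2  (common-f at J2 fixed by 1)
b3 |J1  (J1 needs exactly one e-in)

#0 stroke→J2
#1 stroke→I1
#2 stroke→J2
#3 stroke→J1
#4 stroke→Sf1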